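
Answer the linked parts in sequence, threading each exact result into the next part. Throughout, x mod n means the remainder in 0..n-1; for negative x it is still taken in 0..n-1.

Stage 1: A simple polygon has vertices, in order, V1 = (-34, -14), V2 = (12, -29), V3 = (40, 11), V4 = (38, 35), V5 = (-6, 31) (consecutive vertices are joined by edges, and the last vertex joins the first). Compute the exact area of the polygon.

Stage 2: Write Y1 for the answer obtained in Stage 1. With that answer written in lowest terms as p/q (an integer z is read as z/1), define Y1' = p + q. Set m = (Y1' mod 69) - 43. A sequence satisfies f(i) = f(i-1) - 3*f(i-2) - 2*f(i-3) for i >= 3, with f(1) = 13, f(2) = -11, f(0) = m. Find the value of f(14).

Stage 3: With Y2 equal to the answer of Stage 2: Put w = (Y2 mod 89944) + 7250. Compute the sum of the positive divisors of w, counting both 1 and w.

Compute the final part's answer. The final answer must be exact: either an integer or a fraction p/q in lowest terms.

30360

Stage 1: cross terms: (-34*-29 - 12*-14)=1154, (12*11 - 40*-29)=1292, (40*35 - 38*11)=982, (38*31 - -6*35)=1388, (-6*-14 - -34*31)=1138; twice the area = |5954| = 5954; area = 2977; answer 2977
Stage 2: Y1 = 2977; threaded value p + q = 2978; m = -32; f(3) = 1*(-11) - 3*(13) - 2*(-32) = 14; iterating: f(3)=14, f(4)=21, f(5)=1, f(6)=-90, f(7)=-135, f(8)=133, f(9)=718, f(10)=589, f(11)=-1831, f(12)=-5034, f(13)=-719, f(14)=18045; answer 18045
Stage 3: Y2 = 18045; w = 25295; 25295 = 5 * 5059; sigma = (1 + 5) * (1 + 5059) = 6 * 5060 = 30360; answer 30360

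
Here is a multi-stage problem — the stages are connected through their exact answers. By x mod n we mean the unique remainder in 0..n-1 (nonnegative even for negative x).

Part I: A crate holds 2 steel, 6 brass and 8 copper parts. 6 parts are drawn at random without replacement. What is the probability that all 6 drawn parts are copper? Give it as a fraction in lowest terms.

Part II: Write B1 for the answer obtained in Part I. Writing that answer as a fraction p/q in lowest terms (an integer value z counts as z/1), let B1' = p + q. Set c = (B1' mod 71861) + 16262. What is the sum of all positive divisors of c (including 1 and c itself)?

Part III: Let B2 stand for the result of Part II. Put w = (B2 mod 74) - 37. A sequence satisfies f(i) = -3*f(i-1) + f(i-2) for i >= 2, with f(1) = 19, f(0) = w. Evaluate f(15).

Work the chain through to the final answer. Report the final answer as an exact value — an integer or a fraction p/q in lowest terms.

Part I: total draws C(16,6) = 8008; favorable C(8,6) = 28; P = 1/286; answer 1/286
Part II: B1 = 1/286; threaded value p + q = 287; c = 16549; 16549 = 13 * 19 * 67; sigma = (1 + 13) * (1 + 19) * (1 + 67) = 14 * 20 * 68 = 19040; answer 19040
Part III: B2 = 19040; w = -15; f(2) = -3*(19) + 1*(-15) = -72; iterating: f(2)=-72, f(3)=235, f(4)=-777, f(5)=2566, f(6)=-8475, f(7)=27991, f(8)=-92448, f(9)=305335, f(10)=-1008453, f(11)=3330694, f(12)=-11000535, f(13)=36332299, f(14)=-119997432, f(15)=396324595; answer 396324595

396324595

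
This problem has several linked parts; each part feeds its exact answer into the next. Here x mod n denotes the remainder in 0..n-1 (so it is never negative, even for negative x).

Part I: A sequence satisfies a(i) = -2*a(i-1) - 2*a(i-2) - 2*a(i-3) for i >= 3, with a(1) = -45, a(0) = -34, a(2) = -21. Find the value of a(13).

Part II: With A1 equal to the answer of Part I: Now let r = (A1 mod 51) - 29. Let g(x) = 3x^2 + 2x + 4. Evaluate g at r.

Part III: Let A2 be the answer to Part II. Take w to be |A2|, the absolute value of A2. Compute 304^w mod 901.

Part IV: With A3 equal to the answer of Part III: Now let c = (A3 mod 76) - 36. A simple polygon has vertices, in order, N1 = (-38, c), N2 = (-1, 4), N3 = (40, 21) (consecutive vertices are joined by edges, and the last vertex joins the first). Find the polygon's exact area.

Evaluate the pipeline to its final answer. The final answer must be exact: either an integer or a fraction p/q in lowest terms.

540

Part I: a(3) = -2*(-21) - 2*(-45) - 2*(-34) = 200; iterating: a(3)=200, a(4)=-268, a(5)=178, a(6)=-220, a(7)=620, a(8)=-1156, a(9)=1512, a(10)=-1952, a(11)=3192, a(12)=-5504, a(13)=8528; answer 8528
Part II: A1 = 8528; r = -18; 3*(-18)^2 + 2*(-18)^1 + 4 = (972) + (-36) + (4) = 940; answer 940
Part III: A2 = 940; w = 940; squarings mod 901: 304^1=304, 304^2=514, 304^4=203, 304^8=664, 304^16=307, 304^32=545, 304^64=596, 304^128=222, 304^256=630, 304^512=460; 304^940 = 304^4 * 304^8 * 304^32 * 304^128 * 304^256 * 304^512 = 203 (mod 901); answer 203
Part IV: A3 = 203; c = 15; cross terms: (-38*4 - -1*15)=-137, (-1*21 - 40*4)=-181, (40*15 - -38*21)=1398; twice the area = |1080| = 1080; area = 540; answer 540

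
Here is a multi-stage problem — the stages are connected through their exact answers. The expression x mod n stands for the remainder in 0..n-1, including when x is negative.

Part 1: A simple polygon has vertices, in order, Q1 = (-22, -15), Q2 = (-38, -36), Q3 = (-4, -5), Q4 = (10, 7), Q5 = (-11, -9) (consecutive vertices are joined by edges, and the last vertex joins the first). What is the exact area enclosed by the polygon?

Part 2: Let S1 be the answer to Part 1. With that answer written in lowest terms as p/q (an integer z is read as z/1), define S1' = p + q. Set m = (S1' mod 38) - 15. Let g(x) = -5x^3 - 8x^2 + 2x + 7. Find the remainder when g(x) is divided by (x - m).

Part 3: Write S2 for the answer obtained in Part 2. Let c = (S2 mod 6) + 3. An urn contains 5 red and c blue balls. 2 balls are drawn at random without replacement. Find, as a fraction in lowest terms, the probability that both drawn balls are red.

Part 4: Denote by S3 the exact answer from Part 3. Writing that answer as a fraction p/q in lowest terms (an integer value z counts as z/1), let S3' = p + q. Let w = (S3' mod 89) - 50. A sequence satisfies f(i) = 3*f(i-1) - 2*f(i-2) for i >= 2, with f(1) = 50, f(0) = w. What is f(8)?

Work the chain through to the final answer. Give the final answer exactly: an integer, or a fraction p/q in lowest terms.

Part 1: cross terms: (-22*-36 - -38*-15)=222, (-38*-5 - -4*-36)=46, (-4*7 - 10*-5)=22, (10*-9 - -11*7)=-13, (-11*-15 - -22*-9)=-33; twice the area = |244| = 244; area = 122; answer 122
Part 2: S1 = 122; threaded value p + q = 123; m = -6; remainder = value at the root: -5*(-6)^3 - 8*(-6)^2 + 2*(-6)^1 + 7 = (1080) + (-288) + (-12) + (7) = 787; answer 787
Part 3: S2 = 787; c = 4; total draws C(9,2) = 36; favorable C(5,2) = 10; P = 5/18; answer 5/18
Part 4: S3 = 5/18; threaded value p + q = 23; w = -27; f(2) = 3*(50) - 2*(-27) = 204; iterating: f(2)=204, f(3)=512, f(4)=1128, f(5)=2360, f(6)=4824, f(7)=9752, f(8)=19608; answer 19608

19608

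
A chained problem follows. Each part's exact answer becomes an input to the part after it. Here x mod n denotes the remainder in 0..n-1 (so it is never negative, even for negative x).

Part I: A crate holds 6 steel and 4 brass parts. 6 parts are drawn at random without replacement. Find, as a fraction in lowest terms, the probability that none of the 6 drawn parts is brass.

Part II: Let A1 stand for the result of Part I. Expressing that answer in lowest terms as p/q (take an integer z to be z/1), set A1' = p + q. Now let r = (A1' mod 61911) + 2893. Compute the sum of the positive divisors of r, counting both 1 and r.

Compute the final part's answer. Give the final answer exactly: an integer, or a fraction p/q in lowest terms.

Part I: total draws C(10,6) = 210; favorable C(6,6) = 1; P = 1/210; answer 1/210
Part II: A1 = 1/210; threaded value p + q = 211; r = 3104; 3104 = 2^5 * 97; sigma = (1 + 2 + 4 + 8 + 16 + 32) * (1 + 97) = 63 * 98 = 6174; answer 6174

6174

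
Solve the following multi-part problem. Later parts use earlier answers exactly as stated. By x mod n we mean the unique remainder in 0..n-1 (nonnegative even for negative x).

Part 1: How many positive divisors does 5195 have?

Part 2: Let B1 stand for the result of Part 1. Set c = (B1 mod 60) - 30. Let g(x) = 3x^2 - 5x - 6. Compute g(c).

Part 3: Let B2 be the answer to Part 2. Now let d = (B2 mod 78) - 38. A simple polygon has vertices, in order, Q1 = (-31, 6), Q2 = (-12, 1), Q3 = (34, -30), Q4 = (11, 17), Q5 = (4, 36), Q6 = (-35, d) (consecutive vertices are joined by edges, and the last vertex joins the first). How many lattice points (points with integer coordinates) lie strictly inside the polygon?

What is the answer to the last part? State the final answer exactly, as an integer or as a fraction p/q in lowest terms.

Part 1: 5195 = 5 * 1039; number of divisors = (1+1) * (1+1) = 4; answer 4
Part 2: B1 = 4; c = -26; 3*(-26)^2 - 5*(-26)^1 - 6 = (2028) + (130) + (-6) = 2152; answer 2152
Part 3: B2 = 2152; d = 8; cross terms: (-31*1 - -12*6)=41, (-12*-30 - 34*1)=326, (34*17 - 11*-30)=908, (11*36 - 4*17)=328, (4*8 - -35*36)=1292, (-35*6 - -31*8)=38; twice the area = |2933| = 2933; area = 2933/2; boundary points = 1 + 1 + 1 + 1 + 1 + 2 = 7; strictly interior points = area - boundary/2 + 1 = 1464; answer 1464

1464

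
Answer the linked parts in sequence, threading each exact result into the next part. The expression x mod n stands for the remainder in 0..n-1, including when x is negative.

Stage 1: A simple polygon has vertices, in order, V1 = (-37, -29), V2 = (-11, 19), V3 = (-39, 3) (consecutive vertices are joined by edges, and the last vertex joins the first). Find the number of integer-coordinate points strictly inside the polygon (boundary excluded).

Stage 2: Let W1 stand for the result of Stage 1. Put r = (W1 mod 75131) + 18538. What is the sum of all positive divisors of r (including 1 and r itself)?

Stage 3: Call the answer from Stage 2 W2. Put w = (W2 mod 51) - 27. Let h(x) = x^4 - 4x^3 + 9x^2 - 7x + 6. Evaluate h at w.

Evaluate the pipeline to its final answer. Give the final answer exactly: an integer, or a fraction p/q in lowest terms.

Stage 1: cross terms: (-37*19 - -11*-29)=-1022, (-11*3 - -39*19)=708, (-39*-29 - -37*3)=1242; twice the area = |928| = 928; area = 464; boundary points = 2 + 4 + 2 = 8; strictly interior points = area - boundary/2 + 1 = 461; answer 461
Stage 2: W1 = 461; r = 18999; 18999 = 3^2 * 2111; sigma = (1 + 3 + 9) * (1 + 2111) = 13 * 2112 = 27456; answer 27456
Stage 3: W2 = 27456; w = -9; 1*(-9)^4 - 4*(-9)^3 + 9*(-9)^2 - 7*(-9)^1 + 6 = (6561) + (2916) + (729) + (63) + (6) = 10275; answer 10275

10275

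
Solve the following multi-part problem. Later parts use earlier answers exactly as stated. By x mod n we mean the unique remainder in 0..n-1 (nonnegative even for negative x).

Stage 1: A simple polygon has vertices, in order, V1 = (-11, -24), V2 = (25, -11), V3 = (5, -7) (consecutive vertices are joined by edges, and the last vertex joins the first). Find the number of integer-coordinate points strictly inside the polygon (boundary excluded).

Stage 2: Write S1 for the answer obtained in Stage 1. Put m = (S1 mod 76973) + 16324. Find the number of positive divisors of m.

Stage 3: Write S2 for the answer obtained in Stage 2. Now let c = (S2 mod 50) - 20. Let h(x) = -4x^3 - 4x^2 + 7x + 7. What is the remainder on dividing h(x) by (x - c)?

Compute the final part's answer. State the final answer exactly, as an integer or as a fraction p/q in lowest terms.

Stage 1: cross terms: (-11*-11 - 25*-24)=721, (25*-7 - 5*-11)=-120, (5*-24 - -11*-7)=-197; twice the area = |404| = 404; area = 202; boundary points = 1 + 4 + 1 = 6; strictly interior points = area - boundary/2 + 1 = 200; answer 200
Stage 2: S1 = 200; m = 16524; 16524 = 2^2 * 3^5 * 17; number of divisors = (2+1) * (5+1) * (1+1) = 36; answer 36
Stage 3: S2 = 36; c = 16; remainder = value at the root: -4*(16)^3 - 4*(16)^2 + 7*(16)^1 + 7 = (-16384) + (-1024) + (112) + (7) = -17289; answer -17289

-17289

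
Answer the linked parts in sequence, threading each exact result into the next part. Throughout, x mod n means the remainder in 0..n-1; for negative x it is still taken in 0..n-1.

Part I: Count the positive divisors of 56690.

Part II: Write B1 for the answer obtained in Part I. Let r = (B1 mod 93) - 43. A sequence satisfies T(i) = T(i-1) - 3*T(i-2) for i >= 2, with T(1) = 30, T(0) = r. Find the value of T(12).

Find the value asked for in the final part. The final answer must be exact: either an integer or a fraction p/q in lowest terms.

31365

Part I: 56690 = 2 * 5 * 5669; number of divisors = (1+1) * (1+1) * (1+1) = 8; answer 8
Part II: B1 = 8; r = -35; T(2) = 1*(30) - 3*(-35) = 135; iterating: T(2)=135, T(3)=45, T(4)=-360, T(5)=-495, T(6)=585, T(7)=2070, T(8)=315, T(9)=-5895, T(10)=-6840, T(11)=10845, T(12)=31365; answer 31365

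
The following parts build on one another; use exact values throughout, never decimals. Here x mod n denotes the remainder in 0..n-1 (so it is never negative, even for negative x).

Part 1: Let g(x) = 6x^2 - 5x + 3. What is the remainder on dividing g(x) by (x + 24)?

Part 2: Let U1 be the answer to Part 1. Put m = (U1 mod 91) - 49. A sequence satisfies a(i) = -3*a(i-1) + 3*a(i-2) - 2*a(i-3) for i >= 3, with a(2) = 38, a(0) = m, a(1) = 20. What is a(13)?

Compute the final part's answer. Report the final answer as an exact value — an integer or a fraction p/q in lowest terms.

-25765294

Part 1: remainder = value at the root: 6*(-24)^2 - 5*(-24)^1 + 3 = (3456) + (120) + (3) = 3579; answer 3579
Part 2: U1 = 3579; m = -19; a(3) = -3*(38) + 3*(20) - 2*(-19) = -16; iterating: a(3)=-16, a(4)=122, a(5)=-490, a(6)=1868, a(7)=-7318, a(8)=28538, a(9)=-111304, a(10)=434162, a(11)=-1693474, a(12)=6605516, a(13)=-25765294; answer -25765294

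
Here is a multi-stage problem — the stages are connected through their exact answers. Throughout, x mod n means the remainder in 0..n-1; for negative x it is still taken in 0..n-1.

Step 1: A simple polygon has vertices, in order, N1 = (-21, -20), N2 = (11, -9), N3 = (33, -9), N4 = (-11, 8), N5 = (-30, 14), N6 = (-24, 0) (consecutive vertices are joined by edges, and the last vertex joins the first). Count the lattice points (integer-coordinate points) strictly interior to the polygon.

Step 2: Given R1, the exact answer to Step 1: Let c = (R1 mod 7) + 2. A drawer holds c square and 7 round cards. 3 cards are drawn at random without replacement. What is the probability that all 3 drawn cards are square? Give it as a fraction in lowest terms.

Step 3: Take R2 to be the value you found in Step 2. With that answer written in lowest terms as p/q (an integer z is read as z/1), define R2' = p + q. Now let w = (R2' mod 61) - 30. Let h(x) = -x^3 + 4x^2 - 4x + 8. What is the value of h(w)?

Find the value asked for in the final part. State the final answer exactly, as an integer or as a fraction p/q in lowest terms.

-16867

Step 1: cross terms: (-21*-9 - 11*-20)=409, (11*-9 - 33*-9)=198, (33*8 - -11*-9)=165, (-11*14 - -30*8)=86, (-30*0 - -24*14)=336, (-24*-20 - -21*0)=480; twice the area = |1674| = 1674; area = 837; boundary points = 1 + 22 + 1 + 1 + 2 + 1 = 28; strictly interior points = area - boundary/2 + 1 = 824; answer 824
Step 2: R1 = 824; c = 7; total draws C(14,3) = 364; favorable C(7,3) = 35; P = 5/52; answer 5/52
Step 3: R2 = 5/52; threaded value p + q = 57; w = 27; -1*(27)^3 + 4*(27)^2 - 4*(27)^1 + 8 = (-19683) + (2916) + (-108) + (8) = -16867; answer -16867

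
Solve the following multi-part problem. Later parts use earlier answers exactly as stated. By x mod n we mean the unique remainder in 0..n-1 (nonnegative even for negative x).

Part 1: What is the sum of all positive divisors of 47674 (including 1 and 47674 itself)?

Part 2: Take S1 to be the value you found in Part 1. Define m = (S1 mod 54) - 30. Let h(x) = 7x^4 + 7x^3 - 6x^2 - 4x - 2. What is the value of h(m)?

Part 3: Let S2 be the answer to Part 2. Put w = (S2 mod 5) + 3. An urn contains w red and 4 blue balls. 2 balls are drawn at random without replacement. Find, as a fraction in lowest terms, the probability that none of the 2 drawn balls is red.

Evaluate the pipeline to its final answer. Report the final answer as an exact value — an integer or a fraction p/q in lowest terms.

Part 1: 47674 = 2 * 11^2 * 197; sigma = (1 + 2) * (1 + 11 + 121) * (1 + 197) = 3 * 133 * 198 = 79002; answer 79002
Part 2: S1 = 79002; m = -30; 7*(-30)^4 + 7*(-30)^3 - 6*(-30)^2 - 4*(-30)^1 - 2 = (5670000) + (-189000) + (-5400) + (120) + (-2) = 5475718; answer 5475718
Part 3: S2 = 5475718; w = 6; total draws C(10,2) = 45; favorable C(4,2) = 6; P = 2/15; answer 2/15

2/15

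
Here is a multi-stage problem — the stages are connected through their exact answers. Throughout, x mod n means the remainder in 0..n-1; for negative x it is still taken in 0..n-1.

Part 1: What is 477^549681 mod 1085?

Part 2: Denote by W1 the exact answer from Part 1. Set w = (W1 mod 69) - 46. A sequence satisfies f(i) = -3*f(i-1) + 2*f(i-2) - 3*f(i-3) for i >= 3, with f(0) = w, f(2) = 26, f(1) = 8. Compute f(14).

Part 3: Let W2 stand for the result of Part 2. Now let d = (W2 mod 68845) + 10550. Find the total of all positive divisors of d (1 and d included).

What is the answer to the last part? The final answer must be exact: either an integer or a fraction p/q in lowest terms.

Part 1: squarings mod 1085: 477^1=477, 477^2=764, 477^4=1051, 477^8=71, 477^16=701, 477^32=981, 477^64=1051, 477^128=71, 477^256=701, 477^512=981, 477^1024=1051, 477^2048=71, 477^4096=701, 477^8192=981, 477^16384=1051, 477^32768=71, 477^65536=701, 477^131072=981, 477^262144=1051, 477^524288=71; 477^549681 = 477^1 * 477^16 * 477^32 * 477^256 * 477^512 * 477^8192 * 477^16384 * 477^524288 = 897 (mod 1085); answer 897
Part 2: W1 = 897; w = -46; f(3) = -3*(26) + 2*(8) - 3*(-46) = 76; iterating: f(3)=76, f(4)=-200, f(5)=674, f(6)=-2650, f(7)=9898, f(8)=-37016, f(9)=138794, f(10)=-520108, f(11)=1948960, f(12)=-7303478, f(13)=27368678, f(14)=-102559870; answer -102559870
Part 3: W2 = -102559870; d = 29730; 29730 = 2 * 3 * 5 * 991; sigma = (1 + 2) * (1 + 3) * (1 + 5) * (1 + 991) = 3 * 4 * 6 * 992 = 71424; answer 71424

71424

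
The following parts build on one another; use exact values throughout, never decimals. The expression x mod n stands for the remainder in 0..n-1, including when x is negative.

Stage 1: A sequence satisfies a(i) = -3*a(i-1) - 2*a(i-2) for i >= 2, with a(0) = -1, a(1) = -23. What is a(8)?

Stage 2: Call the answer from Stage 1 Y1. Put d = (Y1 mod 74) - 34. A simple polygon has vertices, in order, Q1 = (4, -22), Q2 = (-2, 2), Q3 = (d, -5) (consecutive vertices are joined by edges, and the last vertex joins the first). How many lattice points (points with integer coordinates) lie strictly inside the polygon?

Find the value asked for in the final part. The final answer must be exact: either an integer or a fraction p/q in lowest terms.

204

Stage 1: a(2) = -3*(-23) - 2*(-1) = 71; iterating: a(2)=71, a(3)=-167, a(4)=359, a(5)=-743, a(6)=1511, a(7)=-3047, a(8)=6119; answer 6119
Stage 2: Y1 = 6119; d = 17; cross terms: (4*2 - -2*-22)=-36, (-2*-5 - 17*2)=-24, (17*-22 - 4*-5)=-354; twice the area = |-414| = 414; area = 207; boundary points = 6 + 1 + 1 = 8; strictly interior points = area - boundary/2 + 1 = 204; answer 204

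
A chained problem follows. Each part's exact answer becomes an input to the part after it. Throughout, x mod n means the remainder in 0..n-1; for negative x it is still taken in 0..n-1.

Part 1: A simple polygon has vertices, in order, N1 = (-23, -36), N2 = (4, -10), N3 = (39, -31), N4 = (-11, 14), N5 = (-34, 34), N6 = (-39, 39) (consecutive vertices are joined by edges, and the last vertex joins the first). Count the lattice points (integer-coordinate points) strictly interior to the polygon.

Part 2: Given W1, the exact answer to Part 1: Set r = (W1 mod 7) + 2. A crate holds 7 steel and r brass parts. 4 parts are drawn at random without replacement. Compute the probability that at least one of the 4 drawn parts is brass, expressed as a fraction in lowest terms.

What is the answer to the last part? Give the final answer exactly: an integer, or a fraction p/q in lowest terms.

Part 1: cross terms: (-23*-10 - 4*-36)=374, (4*-31 - 39*-10)=266, (39*14 - -11*-31)=205, (-11*34 - -34*14)=102, (-34*39 - -39*34)=0, (-39*-36 - -23*39)=2301; twice the area = |3248| = 3248; area = 1624; boundary points = 1 + 7 + 5 + 1 + 5 + 1 = 20; strictly interior points = area - boundary/2 + 1 = 1615; answer 1615
Part 2: W1 = 1615; r = 7; total draws C(14,4) = 1001; complement C(7,4) = 35; favorable 1001 - 35 = 966; P = 138/143; answer 138/143

138/143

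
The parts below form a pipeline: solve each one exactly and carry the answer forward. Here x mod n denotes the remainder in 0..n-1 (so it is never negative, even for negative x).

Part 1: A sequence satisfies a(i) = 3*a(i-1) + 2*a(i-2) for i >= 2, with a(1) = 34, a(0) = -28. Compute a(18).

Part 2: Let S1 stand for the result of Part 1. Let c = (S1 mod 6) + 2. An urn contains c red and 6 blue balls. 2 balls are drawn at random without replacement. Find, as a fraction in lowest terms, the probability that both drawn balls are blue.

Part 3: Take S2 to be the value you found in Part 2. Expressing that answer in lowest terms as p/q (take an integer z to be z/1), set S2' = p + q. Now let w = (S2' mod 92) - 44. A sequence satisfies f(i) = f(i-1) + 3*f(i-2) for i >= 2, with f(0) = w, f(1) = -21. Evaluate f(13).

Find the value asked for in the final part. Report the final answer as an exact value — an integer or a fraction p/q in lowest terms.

Part 1: a(2) = 3*(34) + 2*(-28) = 46; iterating: a(2)=46, a(3)=206, a(4)=710, a(5)=2542, a(6)=9046, a(7)=32222, a(8)=114758, a(9)=408718, a(10)=1455670, a(11)=5184446, a(12)=18464678, a(13)=65762926, a(14)=234218134, a(15)=834180254, a(16)=2970977030, a(17)=10581291598, a(18)=37685828854; answer 37685828854
Part 2: S1 = 37685828854; c = 6; total draws C(12,2) = 66; favorable C(6,2) = 15; P = 5/22; answer 5/22
Part 3: S2 = 5/22; threaded value p + q = 27; w = -17; f(2) = 1*(-21) + 3*(-17) = -72; iterating: f(2)=-72, f(3)=-135, f(4)=-351, f(5)=-756, f(6)=-1809, f(7)=-4077, f(8)=-9504, f(9)=-21735, f(10)=-50247, f(11)=-115452, f(12)=-266193, f(13)=-612549; answer -612549

-612549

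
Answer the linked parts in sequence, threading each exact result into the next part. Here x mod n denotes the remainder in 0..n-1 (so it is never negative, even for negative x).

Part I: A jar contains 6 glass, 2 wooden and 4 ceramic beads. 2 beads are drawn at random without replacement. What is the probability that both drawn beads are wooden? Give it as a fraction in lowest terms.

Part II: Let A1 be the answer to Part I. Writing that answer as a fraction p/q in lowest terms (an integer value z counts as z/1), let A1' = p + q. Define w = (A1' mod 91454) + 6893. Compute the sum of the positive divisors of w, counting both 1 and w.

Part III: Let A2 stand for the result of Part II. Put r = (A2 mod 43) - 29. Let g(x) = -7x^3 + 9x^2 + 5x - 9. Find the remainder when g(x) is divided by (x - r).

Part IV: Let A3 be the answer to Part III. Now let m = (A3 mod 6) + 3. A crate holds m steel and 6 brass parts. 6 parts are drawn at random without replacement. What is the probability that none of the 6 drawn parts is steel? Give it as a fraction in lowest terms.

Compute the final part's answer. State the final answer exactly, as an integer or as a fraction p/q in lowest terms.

1/210

Part I: total draws C(12,2) = 66; favorable C(2,2) = 1; P = 1/66; answer 1/66
Part II: A1 = 1/66; threaded value p + q = 67; w = 6960; 6960 = 2^4 * 3 * 5 * 29; sigma = (1 + 2 + 4 + 8 + 16) * (1 + 3) * (1 + 5) * (1 + 29) = 31 * 4 * 6 * 30 = 22320; answer 22320
Part III: A2 = 22320; r = -26; remainder = value at the root: -7*(-26)^3 + 9*(-26)^2 + 5*(-26)^1 - 9 = (123032) + (6084) + (-130) + (-9) = 128977; answer 128977
Part IV: A3 = 128977; m = 4; total draws C(10,6) = 210; favorable C(6,6) = 1; P = 1/210; answer 1/210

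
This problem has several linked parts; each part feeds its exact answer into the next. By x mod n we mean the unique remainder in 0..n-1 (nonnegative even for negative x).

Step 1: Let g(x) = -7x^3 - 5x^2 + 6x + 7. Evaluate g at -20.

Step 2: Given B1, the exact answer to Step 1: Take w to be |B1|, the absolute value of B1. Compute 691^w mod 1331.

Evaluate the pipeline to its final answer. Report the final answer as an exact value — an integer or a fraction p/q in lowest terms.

Step 1: -7*(-20)^3 - 5*(-20)^2 + 6*(-20)^1 + 7 = (56000) + (-2000) + (-120) + (7) = 53887; answer 53887
Step 2: B1 = 53887; w = 53887; squarings mod 1331: 691^1=691, 691^2=983, 691^4=1314, 691^8=289, 691^16=999, 691^32=1082, 691^64=775, 691^128=344, 691^256=1208, 691^512=488, 691^1024=1226, 691^2048=377, 691^4096=1043, 691^8192=422, 691^16384=1061, 691^32768=1026; 691^53887 = 691^1 * 691^2 * 691^4 * 691^8 * 691^16 * 691^32 * 691^64 * 691^512 * 691^4096 * 691^16384 * 691^32768 = 994 (mod 1331); answer 994

994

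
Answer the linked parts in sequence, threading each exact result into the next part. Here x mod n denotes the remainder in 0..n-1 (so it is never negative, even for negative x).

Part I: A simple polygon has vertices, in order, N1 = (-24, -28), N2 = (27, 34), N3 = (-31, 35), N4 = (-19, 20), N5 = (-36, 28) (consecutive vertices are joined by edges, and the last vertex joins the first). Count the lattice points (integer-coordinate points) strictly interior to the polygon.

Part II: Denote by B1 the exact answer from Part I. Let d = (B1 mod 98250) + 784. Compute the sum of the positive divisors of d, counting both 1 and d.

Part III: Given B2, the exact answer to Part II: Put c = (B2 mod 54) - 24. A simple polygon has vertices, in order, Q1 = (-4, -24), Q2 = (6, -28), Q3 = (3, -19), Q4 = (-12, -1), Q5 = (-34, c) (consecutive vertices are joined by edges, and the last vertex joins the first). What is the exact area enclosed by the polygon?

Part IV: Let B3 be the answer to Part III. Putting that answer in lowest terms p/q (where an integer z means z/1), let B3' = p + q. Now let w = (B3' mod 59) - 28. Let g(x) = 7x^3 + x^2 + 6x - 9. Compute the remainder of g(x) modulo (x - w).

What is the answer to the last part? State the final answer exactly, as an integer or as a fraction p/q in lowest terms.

-21

Part I: cross terms: (-24*34 - 27*-28)=-60, (27*35 - -31*34)=1999, (-31*20 - -19*35)=45, (-19*28 - -36*20)=188, (-36*-28 - -24*28)=1680; twice the area = |3852| = 3852; area = 1926; boundary points = 1 + 1 + 3 + 1 + 4 = 10; strictly interior points = area - boundary/2 + 1 = 1922; answer 1922
Part II: B1 = 1922; d = 2706; 2706 = 2 * 3 * 11 * 41; sigma = (1 + 2) * (1 + 3) * (1 + 11) * (1 + 41) = 3 * 4 * 12 * 42 = 6048; answer 6048
Part III: B2 = 6048; c = -24; cross terms: (-4*-28 - 6*-24)=256, (6*-19 - 3*-28)=-30, (3*-1 - -12*-19)=-231, (-12*-24 - -34*-1)=254, (-34*-24 - -4*-24)=720; twice the area = |969| = 969; area = 969/2; answer 969/2
Part IV: B3 = 969/2; threaded value p + q = 971; w = -1; remainder = value at the root: 7*(-1)^3 + 1*(-1)^2 + 6*(-1)^1 - 9 = (-7) + (1) + (-6) + (-9) = -21; answer -21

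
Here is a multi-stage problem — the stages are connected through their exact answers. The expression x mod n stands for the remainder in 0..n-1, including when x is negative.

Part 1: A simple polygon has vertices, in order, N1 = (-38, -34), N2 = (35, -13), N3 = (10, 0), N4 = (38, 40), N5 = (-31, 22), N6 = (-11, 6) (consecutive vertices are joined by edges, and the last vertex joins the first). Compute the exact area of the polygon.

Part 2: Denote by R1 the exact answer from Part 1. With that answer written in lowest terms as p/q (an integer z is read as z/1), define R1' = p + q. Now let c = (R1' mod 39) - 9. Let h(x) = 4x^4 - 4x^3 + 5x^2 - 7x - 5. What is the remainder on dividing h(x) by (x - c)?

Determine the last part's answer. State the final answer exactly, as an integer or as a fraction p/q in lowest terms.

Part 1: cross terms: (-38*-13 - 35*-34)=1684, (35*0 - 10*-13)=130, (10*40 - 38*0)=400, (38*22 - -31*40)=2076, (-31*6 - -11*22)=56, (-11*-34 - -38*6)=602; twice the area = |4948| = 4948; area = 2474; answer 2474
Part 2: R1 = 2474; threaded value p + q = 2475; c = 9; remainder = value at the root: 4*(9)^4 - 4*(9)^3 + 5*(9)^2 - 7*(9)^1 - 5 = (26244) + (-2916) + (405) + (-63) + (-5) = 23665; answer 23665

23665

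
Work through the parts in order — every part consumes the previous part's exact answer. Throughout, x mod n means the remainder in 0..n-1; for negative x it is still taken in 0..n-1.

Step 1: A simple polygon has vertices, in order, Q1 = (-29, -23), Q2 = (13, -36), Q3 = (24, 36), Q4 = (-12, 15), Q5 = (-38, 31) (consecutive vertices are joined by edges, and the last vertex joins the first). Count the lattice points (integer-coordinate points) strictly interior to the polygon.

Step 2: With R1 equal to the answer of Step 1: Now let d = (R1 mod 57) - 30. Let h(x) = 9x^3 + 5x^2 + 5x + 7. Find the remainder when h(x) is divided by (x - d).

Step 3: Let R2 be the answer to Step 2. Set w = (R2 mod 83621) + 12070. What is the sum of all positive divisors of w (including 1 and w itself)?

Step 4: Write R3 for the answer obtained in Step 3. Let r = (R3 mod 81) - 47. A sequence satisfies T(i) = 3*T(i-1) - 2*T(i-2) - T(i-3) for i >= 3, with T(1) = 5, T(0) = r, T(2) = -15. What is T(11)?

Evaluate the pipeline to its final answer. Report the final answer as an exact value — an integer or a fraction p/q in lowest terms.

676

Step 1: cross terms: (-29*-36 - 13*-23)=1343, (13*36 - 24*-36)=1332, (24*15 - -12*36)=792, (-12*31 - -38*15)=198, (-38*-23 - -29*31)=1773; twice the area = |5438| = 5438; area = 2719; boundary points = 1 + 1 + 3 + 2 + 9 = 16; strictly interior points = area - boundary/2 + 1 = 2712; answer 2712
Step 2: R1 = 2712; d = 3; remainder = value at the root: 9*(3)^3 + 5*(3)^2 + 5*(3)^1 + 7 = (243) + (45) + (15) + (7) = 310; answer 310
Step 3: R2 = 310; w = 12380; 12380 = 2^2 * 5 * 619; sigma = (1 + 2 + 4) * (1 + 5) * (1 + 619) = 7 * 6 * 620 = 26040; answer 26040
Step 4: R3 = 26040; r = -8; T(3) = 3*(-15) - 2*(5) - 1*(-8) = -47; iterating: T(3)=-47, T(4)=-116, T(5)=-239, T(6)=-438, T(7)=-720, T(8)=-1045, T(9)=-1257, T(10)=-961, T(11)=676; answer 676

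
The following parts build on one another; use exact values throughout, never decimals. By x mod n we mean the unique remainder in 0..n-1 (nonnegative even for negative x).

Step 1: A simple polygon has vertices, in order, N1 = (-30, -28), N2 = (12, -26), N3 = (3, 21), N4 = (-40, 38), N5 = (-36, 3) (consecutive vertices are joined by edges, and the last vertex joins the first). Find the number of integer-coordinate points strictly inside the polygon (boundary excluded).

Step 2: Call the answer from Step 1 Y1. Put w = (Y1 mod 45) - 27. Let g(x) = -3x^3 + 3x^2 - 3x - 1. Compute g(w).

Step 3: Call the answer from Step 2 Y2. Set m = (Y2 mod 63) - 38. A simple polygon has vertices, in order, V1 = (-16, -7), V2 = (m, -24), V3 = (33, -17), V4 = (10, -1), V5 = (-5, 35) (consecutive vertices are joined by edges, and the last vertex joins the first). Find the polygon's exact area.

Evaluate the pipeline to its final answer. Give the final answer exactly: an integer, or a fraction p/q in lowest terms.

2313/2

Step 1: cross terms: (-30*-26 - 12*-28)=1116, (12*21 - 3*-26)=330, (3*38 - -40*21)=954, (-40*3 - -36*38)=1248, (-36*-28 - -30*3)=1098; twice the area = |4746| = 4746; area = 2373; boundary points = 2 + 1 + 1 + 1 + 1 = 6; strictly interior points = area - boundary/2 + 1 = 2371; answer 2371
Step 2: Y1 = 2371; w = 4; -3*(4)^3 + 3*(4)^2 - 3*(4)^1 - 1 = (-192) + (48) + (-12) + (-1) = -157; answer -157
Step 3: Y2 = -157; m = -6; cross terms: (-16*-24 - -6*-7)=342, (-6*-17 - 33*-24)=894, (33*-1 - 10*-17)=137, (10*35 - -5*-1)=345, (-5*-7 - -16*35)=595; twice the area = |2313| = 2313; area = 2313/2; answer 2313/2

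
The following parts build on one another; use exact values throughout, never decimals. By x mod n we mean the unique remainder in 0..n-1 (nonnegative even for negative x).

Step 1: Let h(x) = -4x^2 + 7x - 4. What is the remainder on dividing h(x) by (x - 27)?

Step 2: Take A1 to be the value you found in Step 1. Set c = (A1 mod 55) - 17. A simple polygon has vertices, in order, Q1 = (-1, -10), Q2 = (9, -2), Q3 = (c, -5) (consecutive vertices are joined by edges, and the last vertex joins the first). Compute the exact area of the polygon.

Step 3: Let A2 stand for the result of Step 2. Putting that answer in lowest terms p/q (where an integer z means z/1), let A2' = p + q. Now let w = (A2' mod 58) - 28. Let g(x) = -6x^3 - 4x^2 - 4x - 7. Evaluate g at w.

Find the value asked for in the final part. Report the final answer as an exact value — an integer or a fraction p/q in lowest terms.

15729

Step 1: remainder = value at the root: -4*(27)^2 + 7*(27)^1 - 4 = (-2916) + (189) + (-4) = -2731; answer -2731
Step 2: A1 = -2731; c = 2; cross terms: (-1*-2 - 9*-10)=92, (9*-5 - 2*-2)=-41, (2*-10 - -1*-5)=-25; twice the area = |26| = 26; area = 13; answer 13
Step 3: A2 = 13; threaded value p + q = 14; w = -14; -6*(-14)^3 - 4*(-14)^2 - 4*(-14)^1 - 7 = (16464) + (-784) + (56) + (-7) = 15729; answer 15729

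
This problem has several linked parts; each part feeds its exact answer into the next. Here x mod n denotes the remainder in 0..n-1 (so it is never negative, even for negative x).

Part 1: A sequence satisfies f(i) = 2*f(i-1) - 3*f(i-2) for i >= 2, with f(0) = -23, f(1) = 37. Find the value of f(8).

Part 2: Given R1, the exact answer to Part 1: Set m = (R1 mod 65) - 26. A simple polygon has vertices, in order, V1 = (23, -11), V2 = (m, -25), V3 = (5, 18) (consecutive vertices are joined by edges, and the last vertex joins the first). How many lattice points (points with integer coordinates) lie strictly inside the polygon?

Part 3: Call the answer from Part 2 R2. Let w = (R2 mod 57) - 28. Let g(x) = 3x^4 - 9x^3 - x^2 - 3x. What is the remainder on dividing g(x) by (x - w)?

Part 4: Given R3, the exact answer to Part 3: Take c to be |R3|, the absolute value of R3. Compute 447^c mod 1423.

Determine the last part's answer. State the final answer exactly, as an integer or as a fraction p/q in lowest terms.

Part 1: f(2) = 2*(37) - 3*(-23) = 143; iterating: f(2)=143, f(3)=175, f(4)=-79, f(5)=-683, f(6)=-1129, f(7)=-209, f(8)=2969; answer 2969
Part 2: R1 = 2969; m = 18; cross terms: (23*-25 - 18*-11)=-377, (18*18 - 5*-25)=449, (5*-11 - 23*18)=-469; twice the area = |-397| = 397; area = 397/2; boundary points = 1 + 1 + 1 = 3; strictly interior points = area - boundary/2 + 1 = 198; answer 198
Part 3: R2 = 198; w = -1; remainder = value at the root: 3*(-1)^4 - 9*(-1)^3 - 1*(-1)^2 - 3*(-1)^1 = (3) + (9) + (-1) + (3) = 14; answer 14
Part 4: R3 = 14; c = 14; squarings mod 1423: 447^1=447, 447^2=589, 447^4=1132, 447^8=724; 447^14 = 447^2 * 447^4 * 447^8 = 1262 (mod 1423); answer 1262

1262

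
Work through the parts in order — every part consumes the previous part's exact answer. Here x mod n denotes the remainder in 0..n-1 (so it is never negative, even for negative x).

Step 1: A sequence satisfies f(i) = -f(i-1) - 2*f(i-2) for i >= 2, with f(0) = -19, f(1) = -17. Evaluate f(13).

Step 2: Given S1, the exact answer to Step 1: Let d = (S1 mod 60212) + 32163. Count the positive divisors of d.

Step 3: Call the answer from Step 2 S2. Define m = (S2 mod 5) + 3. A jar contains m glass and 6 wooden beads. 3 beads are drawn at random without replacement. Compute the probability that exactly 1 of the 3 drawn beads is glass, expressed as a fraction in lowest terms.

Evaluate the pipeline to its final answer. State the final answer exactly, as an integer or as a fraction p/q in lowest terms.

Step 1: f(2) = -1*(-17) - 2*(-19) = 55; iterating: f(2)=55, f(3)=-21, f(4)=-89, f(5)=131, f(6)=47, f(7)=-309, f(8)=215, f(9)=403, f(10)=-833, f(11)=27, f(12)=1639, f(13)=-1693; answer -1693
Step 2: S1 = -1693; d = 90682; 90682 = 2 * 45341; number of divisors = (1+1) * (1+1) = 4; answer 4
Step 3: S2 = 4; m = 7; total draws C(13,3) = 286; favorable C(7,1)*C(6,2) = 105; P = 105/286; answer 105/286

105/286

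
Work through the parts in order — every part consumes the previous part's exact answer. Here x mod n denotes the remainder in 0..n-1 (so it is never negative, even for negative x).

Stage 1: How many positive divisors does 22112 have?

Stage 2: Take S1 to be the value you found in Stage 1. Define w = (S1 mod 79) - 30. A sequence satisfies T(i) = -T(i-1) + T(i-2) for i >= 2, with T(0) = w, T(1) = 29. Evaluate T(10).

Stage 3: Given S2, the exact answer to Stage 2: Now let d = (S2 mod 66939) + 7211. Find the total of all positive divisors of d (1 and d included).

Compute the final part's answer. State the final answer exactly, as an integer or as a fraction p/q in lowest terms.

95928

Stage 1: 22112 = 2^5 * 691; number of divisors = (5+1) * (1+1) = 12; answer 12
Stage 2: S1 = 12; w = -18; T(2) = -1*(29) + 1*(-18) = -47; iterating: T(2)=-47, T(3)=76, T(4)=-123, T(5)=199, T(6)=-322, T(7)=521, T(8)=-843, T(9)=1364, T(10)=-2207; answer -2207
Stage 3: S2 = -2207; d = 71943; 71943 = 3 * 23981; sigma = (1 + 3) * (1 + 23981) = 4 * 23982 = 95928; answer 95928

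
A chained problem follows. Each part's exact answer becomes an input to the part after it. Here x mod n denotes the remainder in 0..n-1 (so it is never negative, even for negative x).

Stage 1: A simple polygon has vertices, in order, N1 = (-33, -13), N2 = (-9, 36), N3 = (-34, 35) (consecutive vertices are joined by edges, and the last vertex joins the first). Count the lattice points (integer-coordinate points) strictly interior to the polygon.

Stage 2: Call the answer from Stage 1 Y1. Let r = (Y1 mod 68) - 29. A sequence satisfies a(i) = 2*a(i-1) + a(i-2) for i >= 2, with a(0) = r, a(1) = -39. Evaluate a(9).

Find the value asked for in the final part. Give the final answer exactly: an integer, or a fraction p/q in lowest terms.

-27399

Stage 1: cross terms: (-33*36 - -9*-13)=-1305, (-9*35 - -34*36)=909, (-34*-13 - -33*35)=1597; twice the area = |1201| = 1201; area = 1201/2; boundary points = 1 + 1 + 1 = 3; strictly interior points = area - boundary/2 + 1 = 600; answer 600
Stage 2: Y1 = 600; r = 27; a(2) = 2*(-39) + 1*(27) = -51; iterating: a(2)=-51, a(3)=-141, a(4)=-333, a(5)=-807, a(6)=-1947, a(7)=-4701, a(8)=-11349, a(9)=-27399; answer -27399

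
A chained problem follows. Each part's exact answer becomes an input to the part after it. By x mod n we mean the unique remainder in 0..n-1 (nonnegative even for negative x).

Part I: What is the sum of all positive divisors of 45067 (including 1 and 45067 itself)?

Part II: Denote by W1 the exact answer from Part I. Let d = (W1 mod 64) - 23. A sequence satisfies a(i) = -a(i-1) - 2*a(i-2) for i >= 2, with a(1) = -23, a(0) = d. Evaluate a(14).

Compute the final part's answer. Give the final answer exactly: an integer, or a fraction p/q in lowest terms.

-2043

Part I: 45067 = 11 * 17 * 241; sigma = (1 + 11) * (1 + 17) * (1 + 241) = 12 * 18 * 242 = 52272; answer 52272
Part II: W1 = 52272; d = 25; a(2) = -1*(-23) - 2*(25) = -27; iterating: a(2)=-27, a(3)=73, a(4)=-19, a(5)=-127, a(6)=165, a(7)=89, a(8)=-419, a(9)=241, a(10)=597, a(11)=-1079, a(12)=-115, a(13)=2273, a(14)=-2043; answer -2043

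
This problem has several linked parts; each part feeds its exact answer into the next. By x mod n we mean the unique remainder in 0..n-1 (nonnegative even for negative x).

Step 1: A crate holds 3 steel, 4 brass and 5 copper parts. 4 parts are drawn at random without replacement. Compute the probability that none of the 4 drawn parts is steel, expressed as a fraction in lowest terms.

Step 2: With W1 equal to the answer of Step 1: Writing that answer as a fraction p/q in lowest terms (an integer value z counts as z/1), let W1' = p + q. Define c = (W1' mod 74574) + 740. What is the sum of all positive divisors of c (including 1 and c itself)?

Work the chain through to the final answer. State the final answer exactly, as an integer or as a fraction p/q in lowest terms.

810

Step 1: total draws C(12,4) = 495; favorable C(9,4) = 126; P = 14/55; answer 14/55
Step 2: W1 = 14/55; threaded value p + q = 69; c = 809; 809 is prime, so its only divisors are 1 and 809; sigma = 1 + 809 = 810; answer 810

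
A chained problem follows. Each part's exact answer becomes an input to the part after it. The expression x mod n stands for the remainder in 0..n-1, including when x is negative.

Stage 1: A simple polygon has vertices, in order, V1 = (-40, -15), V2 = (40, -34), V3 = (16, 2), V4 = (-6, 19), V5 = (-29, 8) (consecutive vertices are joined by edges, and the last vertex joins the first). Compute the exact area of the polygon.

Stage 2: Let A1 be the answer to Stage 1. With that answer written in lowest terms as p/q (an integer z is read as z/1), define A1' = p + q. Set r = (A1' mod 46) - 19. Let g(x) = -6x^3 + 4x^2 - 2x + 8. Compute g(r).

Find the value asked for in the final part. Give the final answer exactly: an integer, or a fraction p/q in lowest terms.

Stage 1: cross terms: (-40*-34 - 40*-15)=1960, (40*2 - 16*-34)=624, (16*19 - -6*2)=316, (-6*8 - -29*19)=503, (-29*-15 - -40*8)=755; twice the area = |4158| = 4158; area = 2079; answer 2079
Stage 2: A1 = 2079; threaded value p + q = 2080; r = -9; -6*(-9)^3 + 4*(-9)^2 - 2*(-9)^1 + 8 = (4374) + (324) + (18) + (8) = 4724; answer 4724

4724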